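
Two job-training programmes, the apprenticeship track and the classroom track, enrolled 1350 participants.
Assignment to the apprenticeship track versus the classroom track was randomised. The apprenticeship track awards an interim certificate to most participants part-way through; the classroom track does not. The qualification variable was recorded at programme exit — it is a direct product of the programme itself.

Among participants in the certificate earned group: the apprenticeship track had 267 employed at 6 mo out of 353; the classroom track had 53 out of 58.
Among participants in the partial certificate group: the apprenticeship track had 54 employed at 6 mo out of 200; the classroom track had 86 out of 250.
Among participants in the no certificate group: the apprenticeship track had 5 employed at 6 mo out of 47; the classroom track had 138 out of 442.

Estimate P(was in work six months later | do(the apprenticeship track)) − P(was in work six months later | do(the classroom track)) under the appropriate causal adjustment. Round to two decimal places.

The stratified and pooled comparisons disagree (the classroom track wins within each qualification attained during the programme; the apprenticeship track wins overall), so the answer turns on the causal role of qualification attained during the programme.
Qualification attained during the programme is recorded after the programme and is itself shifted by it — it sits on the causal path from programme to outcome. Conditioning on a mediator would strip out part of the effect we want; the pooled comparison gives the total causal effect.
The causal difference is the pooled difference: 0.543 − 0.369 = +0.174.

+0.17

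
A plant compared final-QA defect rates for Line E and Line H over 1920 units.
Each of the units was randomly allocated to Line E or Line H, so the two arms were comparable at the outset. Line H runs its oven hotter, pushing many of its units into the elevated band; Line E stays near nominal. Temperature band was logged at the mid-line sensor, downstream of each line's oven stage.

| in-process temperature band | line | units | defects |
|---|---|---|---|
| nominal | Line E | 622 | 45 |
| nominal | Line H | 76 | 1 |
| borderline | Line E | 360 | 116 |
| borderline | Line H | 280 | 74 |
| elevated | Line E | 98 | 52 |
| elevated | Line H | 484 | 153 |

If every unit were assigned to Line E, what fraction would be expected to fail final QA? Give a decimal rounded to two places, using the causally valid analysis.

0.20

The in-process temperature band-specific comparison favours Line H throughout, but the pooled figures favour Line E. The question is whether to condition on in-process temperature band.
Stratifying would compare lines among units the lines themselves sorted into in-process temperature band groups — a form of selection on an intermediate. The unconditioned pooled rates give the total causal effect.
So P(outcome | do(Line E)) is just the pooled rate for Line E: 213/1080 = 0.197.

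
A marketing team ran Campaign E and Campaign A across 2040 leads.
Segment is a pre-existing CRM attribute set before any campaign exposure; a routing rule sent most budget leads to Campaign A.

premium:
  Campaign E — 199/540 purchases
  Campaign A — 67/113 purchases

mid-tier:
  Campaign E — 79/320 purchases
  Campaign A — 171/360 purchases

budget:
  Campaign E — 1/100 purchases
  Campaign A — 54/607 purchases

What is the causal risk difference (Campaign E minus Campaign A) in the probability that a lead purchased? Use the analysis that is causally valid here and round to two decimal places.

-0.18

The imbalance in customer segment arose from how leads were allocated, not from anything the campaign did; and customer segment independently affects the outcome. The pooled gap is confounded — condition on customer segment.
Adjusting over the population distribution of customer segment: 0.320·(0.369−0.593) + 0.333·(0.247−0.475) + 0.347·(0.010−0.089) = -0.175.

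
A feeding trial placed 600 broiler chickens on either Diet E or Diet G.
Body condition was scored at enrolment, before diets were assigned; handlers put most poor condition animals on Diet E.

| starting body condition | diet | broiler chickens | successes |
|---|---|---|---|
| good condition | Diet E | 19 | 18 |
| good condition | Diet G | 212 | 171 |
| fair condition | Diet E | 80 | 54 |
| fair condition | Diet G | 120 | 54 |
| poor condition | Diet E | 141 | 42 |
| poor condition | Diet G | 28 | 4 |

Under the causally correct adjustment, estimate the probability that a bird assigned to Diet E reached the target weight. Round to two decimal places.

The stratified and pooled comparisons disagree (Diet E wins within each starting body condition; Diet G wins overall), so the answer turns on the causal role of starting body condition.
Starting body condition differs across diets for reasons unrelated to any effect of the diet itself, and it separately predicts the outcome — a classic confounder. We must compare within starting body condition levels.
Standardising Diet E to the population starting body condition mix: 0.385·18/19 + 0.333·54/80 + 0.282·42/141 = 0.674.

0.67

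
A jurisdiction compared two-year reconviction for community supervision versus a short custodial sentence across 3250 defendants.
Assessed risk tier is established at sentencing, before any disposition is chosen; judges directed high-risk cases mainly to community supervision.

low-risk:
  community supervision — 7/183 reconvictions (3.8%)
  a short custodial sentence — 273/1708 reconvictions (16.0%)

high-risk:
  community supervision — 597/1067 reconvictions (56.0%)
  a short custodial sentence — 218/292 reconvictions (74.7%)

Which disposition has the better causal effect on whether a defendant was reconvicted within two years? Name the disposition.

community supervision

The stratified and pooled comparisons disagree (community supervision wins within each assessed risk tier; a short custodial sentence wins overall), so the answer turns on the causal role of assessed risk tier.
Nothing the disposition does changes assessed risk tier; the imbalance is an allocation artefact. With assessed risk tier also predicting the outcome, the pooled figure is confounded, and the within-stratum comparison is the causal one.
Within each level — low-risk: 3.8% vs 16.0%; high-risk: 56.0% vs 74.7% — community supervision is lower every time.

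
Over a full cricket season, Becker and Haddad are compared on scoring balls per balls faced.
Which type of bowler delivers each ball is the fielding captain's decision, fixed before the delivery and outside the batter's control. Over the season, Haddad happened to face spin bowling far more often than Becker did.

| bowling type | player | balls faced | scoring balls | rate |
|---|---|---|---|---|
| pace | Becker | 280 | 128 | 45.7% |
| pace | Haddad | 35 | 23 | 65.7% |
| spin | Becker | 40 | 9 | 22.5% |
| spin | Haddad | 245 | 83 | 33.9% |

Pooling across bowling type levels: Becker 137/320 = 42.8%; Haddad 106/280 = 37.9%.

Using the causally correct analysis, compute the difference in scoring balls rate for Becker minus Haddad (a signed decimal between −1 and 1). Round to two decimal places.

The bowling type-specific comparison favours Haddad throughout, but the pooled figures favour Becker. The question is whether to condition on bowling type.
Here bowling type is a common cause — it drives both which player a case falls under and the outcome. The crude comparison mixes populations; the stratum-specific rates are the causally relevant ones.
Adjusting over the population distribution of bowling type: 0.525·(0.457−0.657) + 0.475·(0.225−0.339) = -0.159.

-0.16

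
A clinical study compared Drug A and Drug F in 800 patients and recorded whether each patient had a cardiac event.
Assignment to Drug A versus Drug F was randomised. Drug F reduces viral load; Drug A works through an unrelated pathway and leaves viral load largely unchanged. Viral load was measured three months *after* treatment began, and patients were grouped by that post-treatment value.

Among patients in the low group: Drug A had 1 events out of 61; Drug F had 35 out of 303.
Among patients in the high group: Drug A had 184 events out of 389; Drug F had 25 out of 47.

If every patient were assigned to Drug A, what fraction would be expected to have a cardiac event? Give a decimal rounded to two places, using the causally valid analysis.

The stratified and pooled comparisons disagree (Drug A wins within each viral load; Drug F wins overall), so the answer turns on the causal role of viral load.
Viral load is recorded after the drug and is itself shifted by it — it sits on the causal path from drug to outcome. Conditioning on a mediator would strip out part of the effect we want; the pooled comparison gives the total causal effect.
So P(outcome | do(Drug A)) is just the pooled rate for Drug A: 185/450 = 0.411.

0.41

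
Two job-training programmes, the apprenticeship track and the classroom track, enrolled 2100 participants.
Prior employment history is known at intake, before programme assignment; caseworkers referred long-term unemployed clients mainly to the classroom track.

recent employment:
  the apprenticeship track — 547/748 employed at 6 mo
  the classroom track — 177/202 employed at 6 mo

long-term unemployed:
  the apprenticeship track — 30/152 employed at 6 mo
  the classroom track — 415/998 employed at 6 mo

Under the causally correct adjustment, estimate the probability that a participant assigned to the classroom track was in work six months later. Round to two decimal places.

Prior employment history differs across programmes for reasons unrelated to any effect of the programme itself, and it separately predicts the outcome — a classic confounder. We must compare within prior employment history levels.
Standardising the classroom track to the population prior employment history mix: 0.452·177/202 + 0.548·415/998 = 0.624.

0.62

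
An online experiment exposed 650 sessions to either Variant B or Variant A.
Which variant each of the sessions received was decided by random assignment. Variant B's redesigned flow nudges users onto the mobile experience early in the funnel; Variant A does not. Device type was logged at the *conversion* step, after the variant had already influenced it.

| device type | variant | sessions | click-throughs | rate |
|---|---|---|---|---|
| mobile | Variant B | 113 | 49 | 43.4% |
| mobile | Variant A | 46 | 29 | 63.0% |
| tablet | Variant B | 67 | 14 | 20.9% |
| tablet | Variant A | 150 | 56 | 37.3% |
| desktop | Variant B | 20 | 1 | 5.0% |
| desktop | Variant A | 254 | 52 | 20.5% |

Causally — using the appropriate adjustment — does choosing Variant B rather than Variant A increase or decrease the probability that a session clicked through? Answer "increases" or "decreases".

Device type lies on the pathway variant → device type → outcome, so adjusting for it blocks the indirect effect. For the total causal effect of variant, use the unadjusted pooled rates.
Pooled: Variant B 32.0% vs Variant A 30.4%; Variant B is higher overall.

increases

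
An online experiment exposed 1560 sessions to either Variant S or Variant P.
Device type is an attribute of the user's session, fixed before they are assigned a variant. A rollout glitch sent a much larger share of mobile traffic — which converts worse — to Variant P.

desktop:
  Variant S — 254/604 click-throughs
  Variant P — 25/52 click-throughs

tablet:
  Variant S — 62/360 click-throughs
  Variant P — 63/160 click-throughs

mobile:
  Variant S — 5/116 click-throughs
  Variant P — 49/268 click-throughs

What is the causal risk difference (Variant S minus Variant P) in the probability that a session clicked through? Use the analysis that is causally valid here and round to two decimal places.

-0.13

Since device type is a pre-existing factor (not a product of the variant) and it affects the outcome on its own, it is a confounder. The stratified rates, not the pooled rate, identify the causal effect.
Adjusting over the population distribution of device type: 0.421·(0.421−0.481) + 0.333·(0.172−0.394) + 0.246·(0.043−0.183) = -0.134.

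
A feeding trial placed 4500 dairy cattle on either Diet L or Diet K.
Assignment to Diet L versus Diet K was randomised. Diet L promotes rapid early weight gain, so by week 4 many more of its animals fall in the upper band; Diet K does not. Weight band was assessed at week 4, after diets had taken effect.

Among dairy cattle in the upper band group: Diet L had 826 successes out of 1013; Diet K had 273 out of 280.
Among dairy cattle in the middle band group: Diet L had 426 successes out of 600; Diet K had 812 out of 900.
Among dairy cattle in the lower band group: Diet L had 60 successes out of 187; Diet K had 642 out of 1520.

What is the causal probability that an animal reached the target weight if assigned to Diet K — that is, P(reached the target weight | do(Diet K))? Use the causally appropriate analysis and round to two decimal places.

0.64

Week-4 weight band here is a post-treatment variable shaped by the diet; conditioning on it would introduce bias rather than remove it. The overall comparison is the causal one.
So P(outcome | do(Diet K)) is just the pooled rate for Diet K: 1727/2700 = 0.640.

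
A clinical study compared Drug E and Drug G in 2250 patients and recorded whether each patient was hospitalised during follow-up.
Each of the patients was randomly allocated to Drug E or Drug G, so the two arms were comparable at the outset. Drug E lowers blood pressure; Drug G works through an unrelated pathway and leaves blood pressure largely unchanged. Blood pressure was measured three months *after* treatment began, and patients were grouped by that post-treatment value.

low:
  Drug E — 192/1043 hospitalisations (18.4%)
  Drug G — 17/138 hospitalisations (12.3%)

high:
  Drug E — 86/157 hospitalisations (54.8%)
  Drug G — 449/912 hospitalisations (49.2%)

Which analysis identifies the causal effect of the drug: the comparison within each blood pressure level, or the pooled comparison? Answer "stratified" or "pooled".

Within every blood pressure level Drug G has the lower rate, yet pooled Drug E does — Simpson's reversal.
Blood pressure is downstream of the drug. One should not condition on a consequence of treatment, so the overall rates are the right comparison.
Pooled: Drug E 23.2% vs Drug G 44.4%; Drug E is lower overall.

pooled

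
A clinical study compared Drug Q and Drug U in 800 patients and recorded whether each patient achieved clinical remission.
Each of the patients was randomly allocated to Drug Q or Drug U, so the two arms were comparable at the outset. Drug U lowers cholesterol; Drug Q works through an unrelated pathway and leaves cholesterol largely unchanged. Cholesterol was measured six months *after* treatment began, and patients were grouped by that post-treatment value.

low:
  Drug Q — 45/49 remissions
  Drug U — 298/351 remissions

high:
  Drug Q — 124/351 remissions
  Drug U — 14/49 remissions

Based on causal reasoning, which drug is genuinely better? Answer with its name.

Drug U

The distribution of cholesterol is itself part of what the drug does — it is an intermediate outcome. Holding it fixed would remove that part of the effect; the total effect is the pooled difference.
Pooled: Drug Q 42.2% vs Drug U 78.0%; Drug U is higher overall.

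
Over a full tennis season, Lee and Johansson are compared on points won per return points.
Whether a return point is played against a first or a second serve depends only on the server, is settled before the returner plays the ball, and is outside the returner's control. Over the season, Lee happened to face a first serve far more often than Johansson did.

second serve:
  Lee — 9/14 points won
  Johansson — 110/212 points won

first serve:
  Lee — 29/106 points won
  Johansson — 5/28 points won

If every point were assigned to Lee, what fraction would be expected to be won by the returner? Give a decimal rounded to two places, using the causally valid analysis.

0.51

Lee is higher inside every serve type stratum but Johansson is higher in aggregate. Whether to stratify depends on how serve type relates to the player.
Nothing the player does changes serve type; the imbalance is an allocation artefact. With serve type also predicting the outcome, the pooled figure is confounded, and the within-stratum comparison is the causal one.
Standardising Lee to the population serve type mix: 0.628·9/14 + 0.372·29/106 = 0.505.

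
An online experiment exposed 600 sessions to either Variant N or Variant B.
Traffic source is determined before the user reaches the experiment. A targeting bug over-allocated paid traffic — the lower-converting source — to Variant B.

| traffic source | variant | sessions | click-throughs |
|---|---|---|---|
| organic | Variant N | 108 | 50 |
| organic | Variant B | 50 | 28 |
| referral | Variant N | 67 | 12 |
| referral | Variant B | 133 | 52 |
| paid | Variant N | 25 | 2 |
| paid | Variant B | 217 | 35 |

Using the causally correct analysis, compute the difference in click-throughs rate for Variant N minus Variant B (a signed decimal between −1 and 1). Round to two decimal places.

Traffic source satisfies the back-door criterion: it is not a descendant of the variant, and it blocks the spurious path from variant to outcome. Adjusting for it (i.e., using the within-traffic source rates) gives the causal effect.
Adjusting over the population distribution of traffic source: 0.263·(0.463−0.560) + 0.333·(0.179−0.391) + 0.403·(0.080−0.161) = -0.129.

-0.13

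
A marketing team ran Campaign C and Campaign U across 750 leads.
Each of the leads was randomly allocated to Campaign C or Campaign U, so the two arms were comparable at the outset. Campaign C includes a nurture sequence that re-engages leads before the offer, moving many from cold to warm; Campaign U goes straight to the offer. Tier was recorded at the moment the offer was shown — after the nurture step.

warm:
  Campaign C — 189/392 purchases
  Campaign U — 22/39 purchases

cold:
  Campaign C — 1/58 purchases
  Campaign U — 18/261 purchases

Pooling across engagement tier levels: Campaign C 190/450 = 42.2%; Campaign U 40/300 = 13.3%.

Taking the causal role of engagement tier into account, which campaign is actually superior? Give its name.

Because the campaign influences engagement tier, engagement tier is a post-treatment mediator, not a confounder. Stratifying on it would bias the estimate; the causal effect is the crude pooled difference.
Pooled: Campaign C 42.2% vs Campaign U 13.3%; Campaign C is higher overall.

Campaign C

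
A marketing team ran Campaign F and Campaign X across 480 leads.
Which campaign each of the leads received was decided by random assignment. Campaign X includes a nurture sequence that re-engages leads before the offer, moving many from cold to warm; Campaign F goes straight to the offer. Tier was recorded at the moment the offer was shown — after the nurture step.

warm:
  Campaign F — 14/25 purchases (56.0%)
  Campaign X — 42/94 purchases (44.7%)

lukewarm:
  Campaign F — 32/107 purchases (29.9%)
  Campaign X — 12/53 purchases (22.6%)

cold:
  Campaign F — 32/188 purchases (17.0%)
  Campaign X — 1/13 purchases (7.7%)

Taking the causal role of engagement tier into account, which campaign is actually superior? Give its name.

The engagement tier-specific comparison favours Campaign F throughout, but the pooled figures favour Campaign X. The question is whether to condition on engagement tier.
Engagement tier here is a post-treatment variable shaped by the campaign; conditioning on it would introduce bias rather than remove it. The overall comparison is the causal one.
Pooled: Campaign F 24.4% vs Campaign X 34.4%; Campaign X is higher overall.

Campaign X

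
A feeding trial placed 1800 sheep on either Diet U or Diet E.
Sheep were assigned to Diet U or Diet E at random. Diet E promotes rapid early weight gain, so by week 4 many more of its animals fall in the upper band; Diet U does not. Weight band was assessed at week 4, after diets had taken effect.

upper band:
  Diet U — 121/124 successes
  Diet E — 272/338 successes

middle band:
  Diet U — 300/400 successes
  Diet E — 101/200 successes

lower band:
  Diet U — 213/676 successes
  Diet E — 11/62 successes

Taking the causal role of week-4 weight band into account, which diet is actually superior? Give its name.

The distribution of week-4 weight band is itself part of what the diet does — it is an intermediate outcome. Holding it fixed would remove that part of the effect; the total effect is the pooled difference.
Pooled: Diet U 52.8% vs Diet E 64.0%; Diet E is higher overall.

Diet E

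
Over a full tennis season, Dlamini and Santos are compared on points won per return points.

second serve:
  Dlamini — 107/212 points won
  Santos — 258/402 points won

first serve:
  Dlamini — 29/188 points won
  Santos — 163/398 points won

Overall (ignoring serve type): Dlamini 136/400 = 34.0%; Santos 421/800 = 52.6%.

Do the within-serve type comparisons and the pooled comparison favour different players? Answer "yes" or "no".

Within each serve type level (second serve 50.5% vs 64.2%; first serve 15.4% vs 41.0%), Santos has the higher rate every time. Pooled: 34.0% vs 52.6% — Santos has the higher rate overall. They agree.

no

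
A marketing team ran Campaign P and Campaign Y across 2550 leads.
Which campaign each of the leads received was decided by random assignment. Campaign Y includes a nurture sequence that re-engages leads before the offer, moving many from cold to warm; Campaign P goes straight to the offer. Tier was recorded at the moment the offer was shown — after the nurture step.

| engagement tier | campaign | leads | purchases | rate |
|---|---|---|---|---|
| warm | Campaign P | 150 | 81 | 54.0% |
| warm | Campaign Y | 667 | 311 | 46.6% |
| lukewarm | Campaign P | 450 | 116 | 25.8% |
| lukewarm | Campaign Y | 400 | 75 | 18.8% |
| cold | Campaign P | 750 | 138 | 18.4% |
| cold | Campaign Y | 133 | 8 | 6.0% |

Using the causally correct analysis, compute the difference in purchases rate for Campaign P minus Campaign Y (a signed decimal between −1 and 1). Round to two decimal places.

-0.08

Campaign P is higher inside every engagement tier stratum but Campaign Y is higher in aggregate. Whether to stratify depends on how engagement tier relates to the campaign.
The distribution of engagement tier is itself part of what the campaign does — it is an intermediate outcome. Holding it fixed would remove that part of the effect; the total effect is the pooled difference.
The causal difference is the pooled difference: 0.248 − 0.328 = -0.080.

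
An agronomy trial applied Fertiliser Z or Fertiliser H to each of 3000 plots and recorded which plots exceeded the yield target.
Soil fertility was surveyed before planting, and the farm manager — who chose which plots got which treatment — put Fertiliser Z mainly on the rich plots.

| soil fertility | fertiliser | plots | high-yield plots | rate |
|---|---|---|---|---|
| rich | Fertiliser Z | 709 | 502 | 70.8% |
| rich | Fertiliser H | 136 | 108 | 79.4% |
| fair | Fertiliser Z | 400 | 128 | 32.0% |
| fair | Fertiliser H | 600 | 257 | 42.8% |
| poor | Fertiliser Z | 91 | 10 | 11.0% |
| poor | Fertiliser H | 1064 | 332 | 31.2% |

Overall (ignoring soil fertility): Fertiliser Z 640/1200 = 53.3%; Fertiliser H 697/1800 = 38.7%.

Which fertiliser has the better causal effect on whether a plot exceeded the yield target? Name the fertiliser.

Fertiliser H

Within every soil fertility level Fertiliser H has the higher rate, yet pooled Fertiliser Z does — Simpson's reversal.
Here soil fertility is a common cause — it drives both which fertiliser a case falls under and the outcome. The crude comparison mixes populations; the stratum-specific rates are the causally relevant ones.
Within each level — rich: 70.8% vs 79.4%; fair: 32.0% vs 42.8%; poor: 11.0% vs 31.2% — Fertiliser H is higher every time.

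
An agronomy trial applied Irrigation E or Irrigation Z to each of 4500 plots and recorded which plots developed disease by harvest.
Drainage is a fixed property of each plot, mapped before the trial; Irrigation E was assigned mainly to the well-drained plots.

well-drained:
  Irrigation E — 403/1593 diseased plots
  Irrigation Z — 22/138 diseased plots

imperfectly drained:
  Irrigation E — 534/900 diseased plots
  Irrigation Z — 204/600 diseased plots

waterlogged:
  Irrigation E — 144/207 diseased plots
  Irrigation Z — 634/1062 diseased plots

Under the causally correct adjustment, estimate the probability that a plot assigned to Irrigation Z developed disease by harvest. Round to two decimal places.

The imbalance in field drainage arose from how plots were allocated, not from anything the irrigation did; and field drainage independently affects the outcome. The pooled gap is confounded — condition on field drainage.
Standardising Irrigation Z to the population field drainage mix: 0.385·22/138 + 0.333·204/600 + 0.282·634/1062 = 0.343.

0.34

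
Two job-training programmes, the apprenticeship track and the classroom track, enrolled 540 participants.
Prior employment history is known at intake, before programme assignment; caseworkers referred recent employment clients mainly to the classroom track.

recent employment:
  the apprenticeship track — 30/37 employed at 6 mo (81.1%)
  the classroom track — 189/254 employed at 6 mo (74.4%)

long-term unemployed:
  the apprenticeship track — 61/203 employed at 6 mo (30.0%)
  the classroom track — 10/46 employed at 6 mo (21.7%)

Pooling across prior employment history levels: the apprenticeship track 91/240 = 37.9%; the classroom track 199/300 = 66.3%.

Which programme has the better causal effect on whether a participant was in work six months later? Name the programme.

the apprenticeship track

the apprenticeship track is higher inside every prior employment history stratum but the classroom track is higher in aggregate. Whether to stratify depends on how prior employment history relates to the programme.
Prior employment history differs across programmes for reasons unrelated to any effect of the programme itself, and it separately predicts the outcome — a classic confounder. We must compare within prior employment history levels.
Within each level — recent employment: 81.1% vs 74.4%; long-term unemployed: 30.0% vs 21.7% — the apprenticeship track is higher every time.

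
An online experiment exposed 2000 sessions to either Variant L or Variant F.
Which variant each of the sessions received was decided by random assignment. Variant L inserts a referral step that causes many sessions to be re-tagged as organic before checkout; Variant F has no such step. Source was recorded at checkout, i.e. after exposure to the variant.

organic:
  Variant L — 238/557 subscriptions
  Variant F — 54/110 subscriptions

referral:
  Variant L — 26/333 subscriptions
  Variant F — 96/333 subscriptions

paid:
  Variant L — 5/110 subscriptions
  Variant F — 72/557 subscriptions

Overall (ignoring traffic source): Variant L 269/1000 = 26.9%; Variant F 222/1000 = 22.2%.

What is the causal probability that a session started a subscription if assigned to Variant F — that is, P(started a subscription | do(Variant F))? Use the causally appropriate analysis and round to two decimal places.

0.22

Traffic source is downstream of the variant. One should not condition on a consequence of treatment, so the overall rates are the right comparison.
So P(outcome | do(Variant F)) is just the pooled rate for Variant F: 222/1000 = 0.222.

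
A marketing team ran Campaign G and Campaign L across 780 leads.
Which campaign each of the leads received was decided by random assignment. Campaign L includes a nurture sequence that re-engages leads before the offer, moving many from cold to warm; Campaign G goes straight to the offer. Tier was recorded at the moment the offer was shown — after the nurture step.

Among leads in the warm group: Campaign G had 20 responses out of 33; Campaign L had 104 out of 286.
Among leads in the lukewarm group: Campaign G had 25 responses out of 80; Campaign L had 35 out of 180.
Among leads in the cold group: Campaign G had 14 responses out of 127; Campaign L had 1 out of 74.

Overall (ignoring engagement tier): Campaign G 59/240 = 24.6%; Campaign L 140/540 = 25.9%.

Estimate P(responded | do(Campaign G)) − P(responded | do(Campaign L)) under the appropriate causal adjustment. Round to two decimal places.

-0.01

The engagement tier-specific comparison favours Campaign G throughout, but the pooled figures favour Campaign L. The question is whether to condition on engagement tier.
Stratifying would compare campaigns among leads the campaigns themselves sorted into engagement tier groups — a form of selection on an intermediate. The unconditioned pooled rates give the total causal effect.
The causal difference is the pooled difference: 0.246 − 0.259 = -0.013.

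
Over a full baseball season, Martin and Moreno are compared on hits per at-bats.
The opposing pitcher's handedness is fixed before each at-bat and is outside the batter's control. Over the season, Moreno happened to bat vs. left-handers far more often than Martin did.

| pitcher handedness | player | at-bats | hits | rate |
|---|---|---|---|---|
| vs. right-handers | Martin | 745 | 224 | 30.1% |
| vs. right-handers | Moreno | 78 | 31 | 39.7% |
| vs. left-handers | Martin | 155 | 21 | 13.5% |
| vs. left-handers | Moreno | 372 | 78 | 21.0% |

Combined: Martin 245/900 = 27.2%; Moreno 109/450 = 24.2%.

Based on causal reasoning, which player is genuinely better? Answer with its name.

Moreno is higher inside every pitcher handedness stratum but Martin is higher in aggregate. Whether to stratify depends on how pitcher handedness relates to the player.
Pitcher handedness differs across players for reasons unrelated to any effect of the player itself, and it separately predicts the outcome — a classic confounder. We must compare within pitcher handedness levels.
Within each level — vs. right-handers: 30.1% vs 39.7%; vs. left-handers: 13.5% vs 21.0% — Moreno is higher every time.

Moreno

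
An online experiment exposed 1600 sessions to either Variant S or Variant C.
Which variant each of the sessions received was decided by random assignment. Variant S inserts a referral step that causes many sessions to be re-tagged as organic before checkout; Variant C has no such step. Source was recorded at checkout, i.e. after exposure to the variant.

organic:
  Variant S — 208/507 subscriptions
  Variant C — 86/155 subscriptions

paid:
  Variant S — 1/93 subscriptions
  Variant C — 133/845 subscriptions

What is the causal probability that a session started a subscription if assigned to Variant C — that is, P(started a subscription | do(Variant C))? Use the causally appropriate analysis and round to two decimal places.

0.22

Stratifying would compare variants among sessions the variants themselves sorted into traffic source groups — a form of selection on an intermediate. The unconditioned pooled rates give the total causal effect.
So P(outcome | do(Variant C)) is just the pooled rate for Variant C: 219/1000 = 0.219.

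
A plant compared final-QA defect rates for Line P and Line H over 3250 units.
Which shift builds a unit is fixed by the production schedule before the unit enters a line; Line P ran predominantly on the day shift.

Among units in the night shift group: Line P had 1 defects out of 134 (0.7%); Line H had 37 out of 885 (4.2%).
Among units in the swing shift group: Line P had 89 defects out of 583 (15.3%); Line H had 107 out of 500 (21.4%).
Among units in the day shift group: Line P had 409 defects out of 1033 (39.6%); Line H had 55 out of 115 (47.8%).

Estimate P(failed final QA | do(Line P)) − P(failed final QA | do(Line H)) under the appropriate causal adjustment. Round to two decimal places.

The stratified and pooled comparisons disagree (Line P wins within each shift; Line H wins overall), so the answer turns on the causal role of shift.
The imbalance in shift arose from how units were allocated, not from anything the line did; and shift independently affects the outcome. The pooled gap is confounded — condition on shift.
Adjusting over the population distribution of shift: 0.314·(0.007−0.042) + 0.333·(0.153−0.214) + 0.353·(0.396−0.478) = -0.060.

-0.06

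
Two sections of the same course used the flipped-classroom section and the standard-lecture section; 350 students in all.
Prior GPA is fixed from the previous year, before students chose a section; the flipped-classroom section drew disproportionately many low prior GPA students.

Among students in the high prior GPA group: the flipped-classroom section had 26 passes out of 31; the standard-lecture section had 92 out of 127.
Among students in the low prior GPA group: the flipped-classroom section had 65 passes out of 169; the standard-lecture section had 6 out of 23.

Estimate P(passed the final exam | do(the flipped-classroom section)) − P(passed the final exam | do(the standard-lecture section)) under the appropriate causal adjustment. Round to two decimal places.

The prior GPA band-specific comparison favours the flipped-classroom section throughout, but the pooled figures favour the standard-lecture section. The question is whether to condition on prior GPA band.
Prior GPA band satisfies the back-door criterion: it is not a descendant of the teaching method, and it blocks the spurious path from teaching method to outcome. Adjusting for it (i.e., using the within-prior GPA band rates) gives the causal effect.
Adjusting over the population distribution of prior GPA band: 0.451·(0.839−0.724) + 0.549·(0.385−0.261) = +0.119.

+0.12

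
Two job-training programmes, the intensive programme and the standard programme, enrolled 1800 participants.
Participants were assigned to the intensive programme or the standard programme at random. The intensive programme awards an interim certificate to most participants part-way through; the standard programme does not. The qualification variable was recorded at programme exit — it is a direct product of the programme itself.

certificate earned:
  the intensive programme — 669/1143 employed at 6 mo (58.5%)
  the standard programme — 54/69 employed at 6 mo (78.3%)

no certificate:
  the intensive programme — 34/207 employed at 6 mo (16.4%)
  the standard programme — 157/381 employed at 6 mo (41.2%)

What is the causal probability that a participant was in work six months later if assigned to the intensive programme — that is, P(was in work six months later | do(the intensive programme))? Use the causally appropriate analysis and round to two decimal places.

The qualification attained during the programme-specific comparison favours the standard programme throughout, but the pooled figures favour the intensive programme. The question is whether to condition on qualification attained during the programme.
Stratifying would compare programmes among participants the programmes themselves sorted into qualification attained during the programme groups — a form of selection on an intermediate. The unconditioned pooled rates give the total causal effect.
So P(outcome | do(the intensive programme)) is just the pooled rate for the intensive programme: 703/1350 = 0.521.

0.52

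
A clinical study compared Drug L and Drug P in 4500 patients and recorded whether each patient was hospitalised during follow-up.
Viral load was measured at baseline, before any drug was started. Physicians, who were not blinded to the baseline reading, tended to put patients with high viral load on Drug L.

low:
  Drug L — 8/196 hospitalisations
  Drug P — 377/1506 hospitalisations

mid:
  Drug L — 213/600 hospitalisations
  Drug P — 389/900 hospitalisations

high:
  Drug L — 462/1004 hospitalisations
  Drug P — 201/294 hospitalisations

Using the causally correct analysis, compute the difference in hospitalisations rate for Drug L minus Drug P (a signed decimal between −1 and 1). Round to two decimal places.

Here viral load is a common cause — it drives both which drug a case falls under and the outcome. The crude comparison mixes populations; the stratum-specific rates are the causally relevant ones.
Adjusting over the population distribution of viral load: 0.378·(0.041−0.250) + 0.333·(0.355−0.432) + 0.288·(0.460−0.684) = -0.169.

-0.17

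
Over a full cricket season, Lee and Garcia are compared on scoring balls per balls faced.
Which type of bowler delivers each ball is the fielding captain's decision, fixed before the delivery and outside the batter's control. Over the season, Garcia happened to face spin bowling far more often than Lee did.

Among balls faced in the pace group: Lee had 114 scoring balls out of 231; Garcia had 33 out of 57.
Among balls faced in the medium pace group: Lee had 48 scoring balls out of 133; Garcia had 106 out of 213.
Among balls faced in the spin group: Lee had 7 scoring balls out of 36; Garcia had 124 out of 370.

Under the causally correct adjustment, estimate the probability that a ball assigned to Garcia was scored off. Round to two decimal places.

0.46

Bowling type differs across players for reasons unrelated to any effect of the player itself, and it separately predicts the outcome — a classic confounder. We must compare within bowling type levels.
Standardising Garcia to the population bowling type mix: 0.277·33/57 + 0.333·106/213 + 0.390·124/370 = 0.457.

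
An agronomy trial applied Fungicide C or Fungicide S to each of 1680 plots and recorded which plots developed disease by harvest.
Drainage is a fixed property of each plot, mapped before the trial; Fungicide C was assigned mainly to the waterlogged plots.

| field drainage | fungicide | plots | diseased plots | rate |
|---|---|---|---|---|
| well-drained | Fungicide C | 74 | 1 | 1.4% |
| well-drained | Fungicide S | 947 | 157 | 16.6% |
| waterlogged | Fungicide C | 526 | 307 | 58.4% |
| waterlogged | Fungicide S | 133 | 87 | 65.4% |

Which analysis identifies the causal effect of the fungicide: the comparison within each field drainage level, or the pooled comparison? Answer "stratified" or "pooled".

Nothing the fungicide does changes field drainage; the imbalance is an allocation artefact. With field drainage also predicting the outcome, the pooled figure is confounded, and the within-stratum comparison is the causal one.
Within each level — well-drained: 1.4% vs 16.6%; waterlogged: 58.4% vs 65.4% — Fungicide C is lower every time.

stratified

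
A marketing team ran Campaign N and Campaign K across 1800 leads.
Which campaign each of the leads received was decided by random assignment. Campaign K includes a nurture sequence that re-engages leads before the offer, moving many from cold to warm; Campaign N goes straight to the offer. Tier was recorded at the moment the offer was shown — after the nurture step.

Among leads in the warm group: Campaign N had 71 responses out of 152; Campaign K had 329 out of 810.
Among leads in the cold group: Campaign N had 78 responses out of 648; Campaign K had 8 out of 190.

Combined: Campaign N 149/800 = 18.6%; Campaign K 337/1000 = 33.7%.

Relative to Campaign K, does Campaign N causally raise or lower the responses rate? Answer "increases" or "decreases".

decreases

The engagement tier-specific comparison favours Campaign N throughout, but the pooled figures favour Campaign K. The question is whether to condition on engagement tier.
Engagement tier lies on the pathway campaign → engagement tier → outcome, so adjusting for it blocks the indirect effect. For the total causal effect of campaign, use the unadjusted pooled rates.
Pooled: Campaign N 18.6% vs Campaign K 33.7%; Campaign K is higher overall.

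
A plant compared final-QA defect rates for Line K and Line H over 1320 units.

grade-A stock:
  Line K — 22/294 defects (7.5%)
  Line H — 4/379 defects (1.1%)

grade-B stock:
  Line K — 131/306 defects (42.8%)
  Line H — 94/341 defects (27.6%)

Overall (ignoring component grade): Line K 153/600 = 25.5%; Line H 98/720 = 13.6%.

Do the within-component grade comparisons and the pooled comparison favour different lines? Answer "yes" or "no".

Within each component grade level (grade-A stock 7.5% vs 1.1%; grade-B stock 42.8% vs 27.6%), Line H has the lower rate every time. Pooled: 25.5% vs 13.6% — Line H has the lower rate overall. They agree.

no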